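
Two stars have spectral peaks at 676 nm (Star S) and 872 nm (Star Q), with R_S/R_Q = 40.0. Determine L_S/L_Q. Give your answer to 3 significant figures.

4.43×10^3

Wien's law gives T ∝ 1/λ_max, so T_S/T_Q = λ_Q/λ_S = 872/676 = 1.290.
Then L ∝ R²T⁴ gives L_S/L_Q = (40.0)² × (1.290)⁴ = 1600 × 2.769 = 4430.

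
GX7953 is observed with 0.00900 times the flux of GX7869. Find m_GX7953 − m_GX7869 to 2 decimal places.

m_GX7953 − m_GX7869 = −2.5 log₁₀(F_GX7953/F_GX7869) = −2.5 log₁₀(0.00900) = −2.5 × (-2.046) = 5.114.

5.11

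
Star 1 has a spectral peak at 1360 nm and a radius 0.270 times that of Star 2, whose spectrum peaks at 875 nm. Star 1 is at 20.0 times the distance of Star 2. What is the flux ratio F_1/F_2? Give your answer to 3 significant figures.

3.12×10^-5

Wien's law: T_1/T_2 = λ_2/λ_1 = 875/1360 = 0.6434.
L_1/L_2 = (R_1/R_2)²(T_1/T_2)⁴ = (0.270)²(0.6434)⁴ = 0.01249.
F_1/F_2 = (L_1/L_2)/(d_1/d_2)² = 0.01249/(20.0)² = 3.123×10^-5.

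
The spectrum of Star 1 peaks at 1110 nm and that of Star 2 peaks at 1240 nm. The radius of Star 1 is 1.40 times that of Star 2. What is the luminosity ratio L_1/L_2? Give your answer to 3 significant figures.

3.05

Wien's law gives T ∝ 1/λ_max, so T_1/T_2 = λ_2/λ_1 = 1240/1110 = 1.117.
Then L ∝ R²T⁴ gives L_1/L_2 = (1.40)² × (1.117)⁴ = 1.960 × 1.557 = 3.052.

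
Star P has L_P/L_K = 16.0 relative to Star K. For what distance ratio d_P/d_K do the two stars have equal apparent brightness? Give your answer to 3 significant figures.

4.00

Equal flux requires L_P/d_P² = L_K/d_K², so d_P/d_K = √(L_P/L_K)
= √(16.0) = 4.000.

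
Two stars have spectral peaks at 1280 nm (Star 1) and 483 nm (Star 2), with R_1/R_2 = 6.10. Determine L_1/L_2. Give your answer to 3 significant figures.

0.754

Wien's law gives T ∝ 1/λ_max, so T_1/T_2 = λ_2/λ_1 = 483/1280 = 0.3773.
Then L ∝ R²T⁴ gives L_1/L_2 = (6.10)² × (0.3773)⁴ = 37.21 × 0.02027 = 0.7544.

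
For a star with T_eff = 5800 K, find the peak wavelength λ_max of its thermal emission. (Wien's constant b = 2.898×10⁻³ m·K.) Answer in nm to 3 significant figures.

λ_max = b/T = 2.898×10⁻³ / 5800 = 5.00×10^-7 m = 499.7 nm.

500 nm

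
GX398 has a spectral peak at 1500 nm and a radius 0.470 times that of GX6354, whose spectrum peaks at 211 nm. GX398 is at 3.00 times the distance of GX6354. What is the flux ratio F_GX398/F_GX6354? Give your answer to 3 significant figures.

Wien's law: T_GX398/T_GX6354 = λ_GX6354/λ_GX398 = 211/1500 = 0.1407.
L_GX398/L_GX6354 = (R_GX398/R_GX6354)²(T_GX398/T_GX6354)⁴ = (0.470)²(0.1407)⁴ = 8.649×10^-5.
F_GX398/F_GX6354 = (L_GX398/L_GX6354)/(d_GX398/d_GX6354)² = 8.649×10^-5/(3.00)² = 9.610×10^-6.

9.61×10^-6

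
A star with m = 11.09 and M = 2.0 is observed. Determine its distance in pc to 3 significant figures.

658 pc

m − M = 5 log₁₀(d/10 pc)
11.09 − (2.0) = 9.09 = 5 log₁₀(d/10)
d = 10 × 10^(9.09/5) = 10 × 10^1.818 = 657.7 pc.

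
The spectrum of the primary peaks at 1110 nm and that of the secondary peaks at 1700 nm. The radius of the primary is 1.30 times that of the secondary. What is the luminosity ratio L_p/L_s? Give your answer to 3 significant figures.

9.30

Wien's law gives T ∝ 1/λ_max, so T_p/T_s = λ_s/λ_p = 1700/1110 = 1.532.
Then L ∝ R²T⁴ gives L_p/L_s = (1.30)² × (1.532)⁴ = 1.690 × 5.502 = 9.298.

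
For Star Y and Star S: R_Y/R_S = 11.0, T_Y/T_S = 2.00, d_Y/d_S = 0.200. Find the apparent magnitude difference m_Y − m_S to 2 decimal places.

-11.71

L_Y/L_S = (11.0)²(2.00)⁴ = 1936.
F_Y/F_S = (L_Y/L_S)/(d_Y/d_S)² = 1936/0.04000 = 4.840×10^4.
m_Y − m_S = −2.5 log₁₀(4.840×10^4) = -11.71.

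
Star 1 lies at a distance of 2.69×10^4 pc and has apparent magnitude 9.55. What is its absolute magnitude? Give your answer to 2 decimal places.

-7.60

M = m − 5 log₁₀(d/10 pc) = 9.55 − 5 log₁₀(2.69×10^4/10)
  = 9.55 − 5 × 3.430 = 9.55 − 17.15 = -7.60.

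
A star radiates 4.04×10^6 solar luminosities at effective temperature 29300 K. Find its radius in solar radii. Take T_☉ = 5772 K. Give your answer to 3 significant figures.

R/R_☉ = √(L/L_☉) / (T/T_☉)² = √(4.04×10^6) / (5.076)²
       = 2010 / 25.77 = 78.00.

78.0 solar radii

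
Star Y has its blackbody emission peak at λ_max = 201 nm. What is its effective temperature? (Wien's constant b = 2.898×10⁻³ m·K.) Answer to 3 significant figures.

T = b/λ_max = 2.898×10⁻³ / (201×10⁻⁹) = 1.442×10^4 K.

1.44×10^4 K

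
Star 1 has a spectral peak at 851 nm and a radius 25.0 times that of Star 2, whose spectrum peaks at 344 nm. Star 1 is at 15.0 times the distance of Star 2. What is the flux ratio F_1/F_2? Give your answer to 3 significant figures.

0.0742

Wien's law: T_1/T_2 = λ_2/λ_1 = 344/851 = 0.4042.
L_1/L_2 = (R_1/R_2)²(T_1/T_2)⁴ = (25.0)²(0.4042)⁴ = 16.69.
F_1/F_2 = (L_1/L_2)/(d_1/d_2)² = 16.69/(15.0)² = 0.07417.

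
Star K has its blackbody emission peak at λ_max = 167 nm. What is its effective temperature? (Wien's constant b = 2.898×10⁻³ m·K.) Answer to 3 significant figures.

T = b/λ_max = 2.898×10⁻³ / (167×10⁻⁹) = 1.735×10^4 K.

1.74×10^4 K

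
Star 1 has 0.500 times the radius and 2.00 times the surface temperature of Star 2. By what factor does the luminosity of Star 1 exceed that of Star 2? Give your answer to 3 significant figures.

From the Stefan–Boltzmann law, L ∝ R²T⁴, so
L_1/L_2 = (R_1/R_2)² (T_1/T_2)⁴ = (0.500)² × (2.00)⁴ = 0.2500 × 16.00 = 4.000.

4.00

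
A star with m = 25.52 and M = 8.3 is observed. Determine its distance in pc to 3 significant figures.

m − M = 5 log₁₀(d/10 pc)
25.52 − (8.3) = 17.22 = 5 log₁₀(d/10)
d = 10 × 10^(17.22/5) = 10 × 10^3.444 = 2.780×10^4 pc.

2.78×10^4 pc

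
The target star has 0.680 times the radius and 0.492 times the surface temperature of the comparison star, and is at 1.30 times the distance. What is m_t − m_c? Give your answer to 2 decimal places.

4.49

L_t/L_c = (0.680)²(0.492)⁴ = 0.02709.
F_t/F_c = (L_t/L_c)/(d_t/d_c)² = 0.02709/1.690 = 0.01603.
m_t − m_c = −2.5 log₁₀(0.01603) = 4.49.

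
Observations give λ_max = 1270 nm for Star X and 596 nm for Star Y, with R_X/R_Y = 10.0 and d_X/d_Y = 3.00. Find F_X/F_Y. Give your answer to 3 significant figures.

Wien's law: T_X/T_Y = λ_Y/λ_X = 596/1270 = 0.4693.
L_X/L_Y = (R_X/R_Y)²(T_X/T_Y)⁴ = (10.0)²(0.4693)⁴ = 4.850.
F_X/F_Y = (L_X/L_Y)/(d_X/d_Y)² = 4.850/(3.00)² = 0.5389.

0.539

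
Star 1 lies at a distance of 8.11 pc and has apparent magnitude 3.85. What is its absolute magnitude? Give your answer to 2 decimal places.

4.30

M = m − 5 log₁₀(d/10 pc) = 3.85 − 5 log₁₀(8.11/10)
  = 3.85 − 5 × -0.091 = 3.85 − -0.45 = 4.30.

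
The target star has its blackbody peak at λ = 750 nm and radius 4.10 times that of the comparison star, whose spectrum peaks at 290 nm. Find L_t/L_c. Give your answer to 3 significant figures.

Wien's law gives T ∝ 1/λ_max, so T_t/T_c = λ_c/λ_t = 290/750 = 0.3867.
Then L ∝ R²T⁴ gives L_t/L_c = (4.10)² × (0.3867)⁴ = 16.81 × 0.02235 = 0.3758.

0.376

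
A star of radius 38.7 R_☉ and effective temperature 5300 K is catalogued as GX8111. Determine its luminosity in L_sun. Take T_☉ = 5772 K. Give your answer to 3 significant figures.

1.06×10^3 L_sun

L/L_☉ = (R/R_☉)² (T/T_☉)⁴ = (38.7)² × (5300/5772)⁴
       = 1498 × (0.9182)⁴ = 1498 × 0.7109 = 1065.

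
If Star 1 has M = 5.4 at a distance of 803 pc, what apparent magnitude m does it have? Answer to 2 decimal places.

14.92

m = M + 5 log₁₀(d/10 pc) = 5.4 + 5 log₁₀(803/10)
  = 5.4 + 5 × 1.905 = 5.4 + 9.52 = 14.92.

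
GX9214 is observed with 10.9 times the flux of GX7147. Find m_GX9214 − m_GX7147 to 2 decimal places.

m_GX9214 − m_GX7147 = −2.5 log₁₀(F_GX9214/F_GX7147) = −2.5 log₁₀(10.9) = −2.5 × (1.037) = -2.594.

-2.59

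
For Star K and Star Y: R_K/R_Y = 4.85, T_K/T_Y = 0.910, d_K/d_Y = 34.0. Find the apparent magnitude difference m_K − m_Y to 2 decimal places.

4.64

L_K/L_Y = (4.85)²(0.910)⁴ = 16.13.
F_K/F_Y = (L_K/L_Y)/(d_K/d_Y)² = 16.13/1156 = 0.01395.
m_K − m_Y = −2.5 log₁₀(0.01395) = 4.64.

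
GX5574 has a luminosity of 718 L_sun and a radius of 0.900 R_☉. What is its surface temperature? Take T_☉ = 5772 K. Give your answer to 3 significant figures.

3.15×10^4 K

T/T_☉ = (L/L_☉)^(1/4) / (R/R_☉)^(1/2)
T = 5772 × (718)^(1/4) / √(0.900) = 5772 × 5.176 / 0.9487 = 3.149×10^4 K.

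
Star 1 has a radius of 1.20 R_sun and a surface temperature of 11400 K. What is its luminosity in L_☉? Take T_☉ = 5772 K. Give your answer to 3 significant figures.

21.9 L_☉

L/L_☉ = (R/R_☉)² (T/T_☉)⁴ = (1.20)² × (11400/5772)⁴
       = 1.440 × (1.975)⁴ = 1.440 × 15.22 = 21.91.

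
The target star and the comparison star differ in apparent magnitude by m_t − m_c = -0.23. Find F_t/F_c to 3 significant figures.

F_t/F_c = 10^(−(m_t − m_c)/2.5) = 10^(0.23/2.5) = 10^0.092 = 1.236.

1.24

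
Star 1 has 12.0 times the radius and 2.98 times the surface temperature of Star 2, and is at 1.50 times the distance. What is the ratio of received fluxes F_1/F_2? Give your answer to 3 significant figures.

L_1/L_2 = (R_1/R_2)²(T_1/T_2)⁴ = (12.0)² × (2.98)⁴ = 1.136×10^4.
F_1/F_2 = (L_1/L_2)/(d_1/d_2)² = 1.136×10^4 / (1.50)² = 5047.

5.05×10^3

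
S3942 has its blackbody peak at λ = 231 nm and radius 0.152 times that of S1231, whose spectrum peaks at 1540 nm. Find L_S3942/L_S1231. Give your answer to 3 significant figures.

Wien's law gives T ∝ 1/λ_max, so T_S3942/T_S1231 = λ_S1231/λ_S3942 = 1540/231 = 6.667.
Then L ∝ R²T⁴ gives L_S3942/L_S1231 = (0.152)² × (6.667)⁴ = 0.02310 × 1975 = 45.64.

45.6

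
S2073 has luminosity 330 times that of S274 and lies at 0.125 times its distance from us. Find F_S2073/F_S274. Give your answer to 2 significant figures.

F = L/(4πd²), so F_S2073/F_S274 = (L_S2073/L_S274) / (d_S2073/d_S274)²
= 330 / (0.125)² = 330 / 0.01562 = 2.112×10^4.

2.1×10^4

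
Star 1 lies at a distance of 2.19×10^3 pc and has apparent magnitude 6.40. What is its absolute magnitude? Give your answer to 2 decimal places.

M = m − 5 log₁₀(d/10 pc) = 6.40 − 5 log₁₀(2.19×10^3/10)
  = 6.40 − 5 × 2.340 = 6.40 − 11.70 = -5.30.

-5.30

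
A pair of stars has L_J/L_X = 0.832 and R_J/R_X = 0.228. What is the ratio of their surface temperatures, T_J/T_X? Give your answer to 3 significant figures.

L ∝ R²T⁴ gives T ∝ (L/R²)^(1/4), so
T_J/T_X = (0.832 / 0.228²)^(1/4) = (16.00)^(1/4) = 2.000.

2.00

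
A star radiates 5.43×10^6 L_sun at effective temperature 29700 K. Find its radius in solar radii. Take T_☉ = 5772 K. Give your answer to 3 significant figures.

88.0 solar radii

R/R_☉ = √(L/L_☉) / (T/T_☉)² = √(5.43×10^6) / (5.146)²
       = 2330 / 26.48 = 88.01.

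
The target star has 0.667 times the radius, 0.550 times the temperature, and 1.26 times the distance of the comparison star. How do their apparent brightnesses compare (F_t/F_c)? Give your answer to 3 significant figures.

0.0256

L_t/L_c = (R_t/R_c)²(T_t/T_c)⁴ = (0.667)² × (0.550)⁴ = 0.04071.
F_t/F_c = (L_t/L_c)/(d_t/d_c)² = 0.04071 / (1.26)² = 0.02564.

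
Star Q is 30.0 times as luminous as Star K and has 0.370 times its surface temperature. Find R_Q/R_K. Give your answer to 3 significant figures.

40.0

L ∝ R²T⁴ gives R ∝ √L / T², so
R_Q/R_K = √(30.0) / (0.370)² = 5.477 / 0.1369 = 40.01.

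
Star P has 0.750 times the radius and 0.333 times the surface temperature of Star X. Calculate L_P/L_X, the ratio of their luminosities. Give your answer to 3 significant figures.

From the Stefan–Boltzmann law, L ∝ R²T⁴, so
L_P/L_X = (R_P/R_X)² (T_P/T_X)⁴ = (0.750)² × (0.333)⁴ = 0.5625 × 0.01230 = 0.006917.

0.00692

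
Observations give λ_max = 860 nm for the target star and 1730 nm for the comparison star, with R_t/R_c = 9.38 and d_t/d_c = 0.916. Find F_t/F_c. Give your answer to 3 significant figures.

Wien's law: T_t/T_c = λ_c/λ_t = 1730/860 = 2.012.
L_t/L_c = (R_t/R_c)²(T_t/T_c)⁴ = (9.38)²(2.012)⁴ = 1441.
F_t/F_c = (L_t/L_c)/(d_t/d_c)² = 1441/(0.916)² = 1717.

1.72×10^3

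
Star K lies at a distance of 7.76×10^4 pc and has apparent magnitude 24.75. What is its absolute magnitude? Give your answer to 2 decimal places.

M = m − 5 log₁₀(d/10 pc) = 24.75 − 5 log₁₀(7.76×10^4/10)
  = 24.75 − 5 × 3.890 = 24.75 − 19.45 = 5.30.

5.30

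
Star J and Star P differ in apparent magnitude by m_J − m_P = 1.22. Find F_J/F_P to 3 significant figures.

0.325

F_J/F_P = 10^(−(m_J − m_P)/2.5) = 10^(-1.22/2.5) = 10^-0.488 = 0.3251.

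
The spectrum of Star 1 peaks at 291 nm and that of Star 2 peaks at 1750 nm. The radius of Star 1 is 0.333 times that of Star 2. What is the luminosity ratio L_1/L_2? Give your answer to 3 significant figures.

Wien's law gives T ∝ 1/λ_max, so T_1/T_2 = λ_2/λ_1 = 1750/291 = 6.014.
Then L ∝ R²T⁴ gives L_1/L_2 = (0.333)² × (6.014)⁴ = 0.1109 × 1308 = 145.0.

145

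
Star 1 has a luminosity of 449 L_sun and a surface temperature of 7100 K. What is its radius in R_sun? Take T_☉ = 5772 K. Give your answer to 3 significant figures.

R/R_☉ = √(L/L_☉) / (T/T_☉)² = √(449) / (1.230)²
       = 21.19 / 1.513 = 14.00.

14.0 R_sun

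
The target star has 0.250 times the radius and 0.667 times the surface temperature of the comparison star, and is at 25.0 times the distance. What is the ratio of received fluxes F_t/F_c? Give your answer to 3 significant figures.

1.98×10^-5

L_t/L_c = (R_t/R_c)²(T_t/T_c)⁴ = (0.250)² × (0.667)⁴ = 0.01237.
F_t/F_c = (L_t/L_c)/(d_t/d_c)² = 0.01237 / (25.0)² = 1.979×10^-5.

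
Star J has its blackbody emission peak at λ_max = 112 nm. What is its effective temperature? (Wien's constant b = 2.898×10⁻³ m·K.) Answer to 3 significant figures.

T = b/λ_max = 2.898×10⁻³ / (112×10⁻⁹) = 2.587×10^4 K.

2.59×10^4 K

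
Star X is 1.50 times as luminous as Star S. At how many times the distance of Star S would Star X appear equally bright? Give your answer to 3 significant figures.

1.22

Equal flux requires L_X/d_X² = L_S/d_S², so d_X/d_S = √(L_X/L_S)
= √(1.50) = 1.225.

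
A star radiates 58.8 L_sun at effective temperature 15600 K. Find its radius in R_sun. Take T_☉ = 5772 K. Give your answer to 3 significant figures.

1.05 R_sun

R/R_☉ = √(L/L_☉) / (T/T_☉)² = √(58.8) / (2.703)²
       = 7.668 / 7.305 = 1.050.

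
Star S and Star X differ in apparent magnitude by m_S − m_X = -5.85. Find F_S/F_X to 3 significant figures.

F_S/F_X = 10^(−(m_S − m_X)/2.5) = 10^(5.85/2.5) = 10^2.340 = 218.8.

219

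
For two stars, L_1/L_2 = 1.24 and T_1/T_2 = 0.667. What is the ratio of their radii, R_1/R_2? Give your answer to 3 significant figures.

2.50

L ∝ R²T⁴ gives R ∝ √L / T², so
R_1/R_2 = √(1.24) / (0.667)² = 1.114 / 0.4449 = 2.503.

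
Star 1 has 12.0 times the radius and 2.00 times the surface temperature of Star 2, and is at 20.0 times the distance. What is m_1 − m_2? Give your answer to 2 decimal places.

-1.90

L_1/L_2 = (12.0)²(2.00)⁴ = 2304.
F_1/F_2 = (L_1/L_2)/(d_1/d_2)² = 2304/400.0 = 5.760.
m_1 − m_2 = −2.5 log₁₀(5.760) = -1.90.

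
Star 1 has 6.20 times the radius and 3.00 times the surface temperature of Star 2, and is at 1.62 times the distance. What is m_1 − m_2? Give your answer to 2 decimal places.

-7.69

L_1/L_2 = (6.20)²(3.00)⁴ = 3114.
F_1/F_2 = (L_1/L_2)/(d_1/d_2)² = 3114/2.624 = 1186.
m_1 − m_2 = −2.5 log₁₀(1186) = -7.69.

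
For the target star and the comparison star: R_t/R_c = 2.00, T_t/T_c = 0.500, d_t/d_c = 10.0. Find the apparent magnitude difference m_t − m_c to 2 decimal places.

6.51

L_t/L_c = (2.00)²(0.500)⁴ = 0.2500.
F_t/F_c = (L_t/L_c)/(d_t/d_c)² = 0.2500/100.0 = 0.002500.
m_t − m_c = −2.5 log₁₀(0.002500) = 6.51.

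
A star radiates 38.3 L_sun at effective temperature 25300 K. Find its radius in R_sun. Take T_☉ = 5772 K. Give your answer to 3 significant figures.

0.322 R_sun

R/R_☉ = √(L/L_☉) / (T/T_☉)² = √(38.3) / (4.383)²
       = 6.189 / 19.21 = 0.3221.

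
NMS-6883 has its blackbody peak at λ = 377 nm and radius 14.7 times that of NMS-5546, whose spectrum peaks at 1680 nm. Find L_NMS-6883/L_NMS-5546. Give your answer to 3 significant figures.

8.52×10^4

Wien's law gives T ∝ 1/λ_max, so T_NMS-6883/T_NMS-5546 = λ_NMS-5546/λ_NMS-6883 = 1680/377 = 4.456.
Then L ∝ R²T⁴ gives L_NMS-6883/L_NMS-5546 = (14.7)² × (4.456)⁴ = 216.1 × 394.3 = 8.521×10^4.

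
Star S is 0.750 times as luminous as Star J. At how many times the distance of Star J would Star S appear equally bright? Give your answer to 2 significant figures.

0.87

Equal flux requires L_S/d_S² = L_J/d_J², so d_S/d_J = √(L_S/L_J)
= √(0.750) = 0.8660.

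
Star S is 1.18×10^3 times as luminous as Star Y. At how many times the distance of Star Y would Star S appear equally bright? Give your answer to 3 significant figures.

Equal flux requires L_S/d_S² = L_Y/d_Y², so d_S/d_Y = √(L_S/L_Y)
= √(1.18×10^3) = 34.35.

34.4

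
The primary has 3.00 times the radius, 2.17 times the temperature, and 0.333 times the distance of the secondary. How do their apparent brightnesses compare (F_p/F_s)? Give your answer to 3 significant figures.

L_p/L_s = (R_p/R_s)²(T_p/T_s)⁴ = (3.00)² × (2.17)⁴ = 199.6.
F_p/F_s = (L_p/L_s)/(d_p/d_s)² = 199.6 / (0.333)² = 1800.

1.80×10^3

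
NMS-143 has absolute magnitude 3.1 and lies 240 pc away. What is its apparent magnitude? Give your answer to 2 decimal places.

m = M + 5 log₁₀(d/10 pc) = 3.1 + 5 log₁₀(240/10)
  = 3.1 + 5 × 1.380 = 3.1 + 6.90 = 10.00.

10.00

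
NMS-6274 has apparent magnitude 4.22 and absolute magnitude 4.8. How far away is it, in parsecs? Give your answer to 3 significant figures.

7.66 pc

m − M = 5 log₁₀(d/10 pc)
4.22 − (4.8) = -0.58 = 5 log₁₀(d/10)
d = 10 × 10^(-0.58/5) = 10 × 10^-0.116 = 7.656 pc.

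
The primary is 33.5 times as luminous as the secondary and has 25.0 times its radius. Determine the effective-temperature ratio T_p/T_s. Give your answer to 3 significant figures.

L ∝ R²T⁴ gives T ∝ (L/R²)^(1/4), so
T_p/T_s = (33.5 / 25.0²)^(1/4) = (0.05360)^(1/4) = 0.4812.

0.481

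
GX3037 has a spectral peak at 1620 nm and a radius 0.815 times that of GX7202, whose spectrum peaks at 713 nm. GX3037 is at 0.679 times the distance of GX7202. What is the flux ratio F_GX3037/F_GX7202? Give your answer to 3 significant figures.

0.0541

Wien's law: T_GX3037/T_GX7202 = λ_GX7202/λ_GX3037 = 713/1620 = 0.4401.
L_GX3037/L_GX7202 = (R_GX3037/R_GX7202)²(T_GX3037/T_GX7202)⁴ = (0.815)²(0.4401)⁴ = 0.02492.
F_GX3037/F_GX7202 = (L_GX3037/L_GX7202)/(d_GX3037/d_GX7202)² = 0.02492/(0.679)² = 0.05406.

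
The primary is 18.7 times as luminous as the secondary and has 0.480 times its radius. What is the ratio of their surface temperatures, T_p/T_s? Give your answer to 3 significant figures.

L ∝ R²T⁴ gives T ∝ (L/R²)^(1/4), so
T_p/T_s = (18.7 / 0.480²)^(1/4) = (81.16)^(1/4) = 3.002.

3.00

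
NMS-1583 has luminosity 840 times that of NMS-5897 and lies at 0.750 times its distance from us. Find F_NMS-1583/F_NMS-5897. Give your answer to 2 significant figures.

1.5×10^3

F = L/(4πd²), so F_NMS-1583/F_NMS-5897 = (L_NMS-1583/L_NMS-5897) / (d_NMS-1583/d_NMS-5897)²
= 840 / (0.750)² = 840 / 0.5625 = 1493.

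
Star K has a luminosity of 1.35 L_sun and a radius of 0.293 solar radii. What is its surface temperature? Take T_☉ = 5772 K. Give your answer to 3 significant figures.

1.15×10^4 K

T/T_☉ = (L/L_☉)^(1/4) / (R/R_☉)^(1/2)
T = 5772 × (1.35)^(1/4) / √(0.293) = 5772 × 1.078 / 0.5413 = 1.149×10^4 K.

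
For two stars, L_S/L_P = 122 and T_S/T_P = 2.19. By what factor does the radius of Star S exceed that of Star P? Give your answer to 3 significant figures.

L ∝ R²T⁴ gives R ∝ √L / T², so
R_S/R_P = √(122) / (2.19)² = 11.05 / 4.796 = 2.303.

2.30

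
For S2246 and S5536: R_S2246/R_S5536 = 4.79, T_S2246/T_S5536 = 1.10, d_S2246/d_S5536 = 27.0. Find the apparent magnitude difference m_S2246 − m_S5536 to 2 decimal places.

L_S2246/L_S5536 = (4.79)²(1.10)⁴ = 33.59.
F_S2246/F_S5536 = (L_S2246/L_S5536)/(d_S2246/d_S5536)² = 33.59/729.0 = 0.04608.
m_S2246 − m_S5536 = −2.5 log₁₀(0.04608) = 3.34.

3.34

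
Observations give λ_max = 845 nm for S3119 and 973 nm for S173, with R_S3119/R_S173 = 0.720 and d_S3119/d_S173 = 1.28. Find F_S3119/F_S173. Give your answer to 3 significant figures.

Wien's law: T_S3119/T_S173 = λ_S173/λ_S3119 = 973/845 = 1.151.
L_S3119/L_S173 = (R_S3119/R_S173)²(T_S3119/T_S173)⁴ = (0.720)²(1.151)⁴ = 0.9114.
F_S3119/F_S173 = (L_S3119/L_S173)/(d_S3119/d_S173)² = 0.9114/(1.28)² = 0.5562.

0.556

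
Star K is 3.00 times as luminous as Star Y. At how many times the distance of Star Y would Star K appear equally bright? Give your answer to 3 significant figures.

1.73

Equal flux requires L_K/d_K² = L_Y/d_Y², so d_K/d_Y = √(L_K/L_Y)
= √(3.00) = 1.732.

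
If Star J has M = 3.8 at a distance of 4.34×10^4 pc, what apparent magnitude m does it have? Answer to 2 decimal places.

21.99

m = M + 5 log₁₀(d/10 pc) = 3.8 + 5 log₁₀(4.34×10^4/10)
  = 3.8 + 5 × 3.637 = 3.8 + 18.19 = 21.99.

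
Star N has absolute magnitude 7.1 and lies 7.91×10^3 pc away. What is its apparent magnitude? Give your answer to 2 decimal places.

21.59

m = M + 5 log₁₀(d/10 pc) = 7.1 + 5 log₁₀(7.91×10^3/10)
  = 7.1 + 5 × 2.898 = 7.1 + 14.49 = 21.59.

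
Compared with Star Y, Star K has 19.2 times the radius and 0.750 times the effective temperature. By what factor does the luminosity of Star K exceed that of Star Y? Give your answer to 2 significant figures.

From the Stefan–Boltzmann law, L ∝ R²T⁴, so
L_K/L_Y = (R_K/R_Y)² (T_K/T_Y)⁴ = (19.2)² × (0.750)⁴ = 368.6 × 0.3164 = 116.6.

1.2×10^2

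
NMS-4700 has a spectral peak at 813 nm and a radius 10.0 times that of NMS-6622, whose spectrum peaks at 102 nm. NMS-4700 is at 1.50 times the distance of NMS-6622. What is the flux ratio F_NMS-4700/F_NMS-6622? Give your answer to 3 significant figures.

Wien's law: T_NMS-4700/T_NMS-6622 = λ_NMS-6622/λ_NMS-4700 = 102/813 = 0.1255.
L_NMS-4700/L_NMS-6622 = (R_NMS-4700/R_NMS-6622)²(T_NMS-4700/T_NMS-6622)⁴ = (10.0)²(0.1255)⁴ = 0.02478.
F_NMS-4700/F_NMS-6622 = (L_NMS-4700/L_NMS-6622)/(d_NMS-4700/d_NMS-6622)² = 0.02478/(1.50)² = 0.01101.

0.0110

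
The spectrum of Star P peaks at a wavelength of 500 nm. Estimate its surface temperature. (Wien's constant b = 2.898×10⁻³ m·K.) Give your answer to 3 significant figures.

T = b/λ_max = 2.898×10⁻³ / (500×10⁻⁹) = 5796 K.

5.80×10^3 K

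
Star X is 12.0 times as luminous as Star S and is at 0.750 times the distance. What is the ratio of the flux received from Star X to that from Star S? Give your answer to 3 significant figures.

21.3

F = L/(4πd²), so F_X/F_S = (L_X/L_S) / (d_X/d_S)²
= 12.0 / (0.750)² = 12.0 / 0.5625 = 21.33.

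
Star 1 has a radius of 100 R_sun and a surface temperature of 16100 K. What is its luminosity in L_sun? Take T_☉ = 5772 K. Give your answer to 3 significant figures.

L/L_☉ = (R/R_☉)² (T/T_☉)⁴ = (100)² × (16100/5772)⁴
       = 1.000×10^4 × (2.789)⁴ = 1.000×10^4 × 60.53 = 6.053×10^5.

6.05×10^5 L_sun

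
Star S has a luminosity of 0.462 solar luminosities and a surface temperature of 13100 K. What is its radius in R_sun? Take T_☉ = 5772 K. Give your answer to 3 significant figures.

0.132 R_sun

R/R_☉ = √(L/L_☉) / (T/T_☉)² = √(0.462) / (2.270)²
       = 0.6797 / 5.151 = 0.1320.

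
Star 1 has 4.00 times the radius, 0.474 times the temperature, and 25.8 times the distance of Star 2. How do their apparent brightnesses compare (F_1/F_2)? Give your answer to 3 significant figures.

L_1/L_2 = (R_1/R_2)²(T_1/T_2)⁴ = (4.00)² × (0.474)⁴ = 0.8077.
F_1/F_2 = (L_1/L_2)/(d_1/d_2)² = 0.8077 / (25.8)² = 0.001213.

0.00121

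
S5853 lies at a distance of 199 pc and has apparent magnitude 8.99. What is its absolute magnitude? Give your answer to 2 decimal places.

M = m − 5 log₁₀(d/10 pc) = 8.99 − 5 log₁₀(199/10)
  = 8.99 − 5 × 1.299 = 8.99 − 6.49 = 2.50.

2.50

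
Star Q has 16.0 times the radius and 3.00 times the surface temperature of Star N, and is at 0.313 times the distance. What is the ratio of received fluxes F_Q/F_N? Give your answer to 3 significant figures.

2.12×10^5

L_Q/L_N = (R_Q/R_N)²(T_Q/T_N)⁴ = (16.0)² × (3.00)⁴ = 2.074×10^4.
F_Q/F_N = (L_Q/L_N)/(d_Q/d_N)² = 2.074×10^4 / (0.313)² = 2.117×10^5.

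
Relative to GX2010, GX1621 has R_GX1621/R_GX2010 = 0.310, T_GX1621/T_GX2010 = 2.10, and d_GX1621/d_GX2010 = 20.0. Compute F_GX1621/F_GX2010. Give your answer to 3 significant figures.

L_GX1621/L_GX2010 = (R_GX1621/R_GX2010)²(T_GX1621/T_GX2010)⁴ = (0.310)² × (2.10)⁴ = 1.869.
F_GX1621/F_GX2010 = (L_GX1621/L_GX2010)/(d_GX1621/d_GX2010)² = 1.869 / (20.0)² = 0.004672.

0.00467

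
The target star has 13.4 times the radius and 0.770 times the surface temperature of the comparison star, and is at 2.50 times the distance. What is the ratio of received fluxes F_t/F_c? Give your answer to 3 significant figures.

L_t/L_c = (R_t/R_c)²(T_t/T_c)⁴ = (13.4)² × (0.770)⁴ = 63.12.
F_t/F_c = (L_t/L_c)/(d_t/d_c)² = 63.12 / (2.50)² = 10.10.

10.1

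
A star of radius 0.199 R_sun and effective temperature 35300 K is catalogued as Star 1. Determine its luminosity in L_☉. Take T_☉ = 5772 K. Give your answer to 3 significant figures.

L/L_☉ = (R/R_☉)² (T/T_☉)⁴ = (0.199)² × (35300/5772)⁴
       = 0.03960 × (6.116)⁴ = 0.03960 × 1399 = 55.40.

55.4 L_☉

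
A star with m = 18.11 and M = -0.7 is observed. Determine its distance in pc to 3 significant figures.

5.78×10^4 pc

m − M = 5 log₁₀(d/10 pc)
18.11 − (-0.7) = 18.81 = 5 log₁₀(d/10)
d = 10 × 10^(18.81/5) = 10 × 10^3.762 = 5.781×10^4 pc.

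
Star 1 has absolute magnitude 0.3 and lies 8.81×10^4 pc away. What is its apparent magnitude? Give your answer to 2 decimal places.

m = M + 5 log₁₀(d/10 pc) = 0.3 + 5 log₁₀(8.81×10^4/10)
  = 0.3 + 5 × 3.945 = 0.3 + 19.72 = 20.02.

20.02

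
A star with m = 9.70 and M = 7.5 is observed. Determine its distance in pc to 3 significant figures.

27.5 pc

m − M = 5 log₁₀(d/10 pc)
9.70 − (7.5) = 2.20 = 5 log₁₀(d/10)
d = 10 × 10^(2.20/5) = 10 × 10^0.440 = 27.54 pc.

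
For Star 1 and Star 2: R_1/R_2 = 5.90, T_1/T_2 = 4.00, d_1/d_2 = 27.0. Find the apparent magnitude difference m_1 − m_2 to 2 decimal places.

L_1/L_2 = (5.90)²(4.00)⁴ = 8911.
F_1/F_2 = (L_1/L_2)/(d_1/d_2)² = 8911/729.0 = 12.22.
m_1 − m_2 = −2.5 log₁₀(12.22) = -2.72.

-2.72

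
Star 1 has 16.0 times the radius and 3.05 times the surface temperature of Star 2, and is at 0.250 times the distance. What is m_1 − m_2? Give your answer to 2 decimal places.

L_1/L_2 = (16.0)²(3.05)⁴ = 2.215×10^4.
F_1/F_2 = (L_1/L_2)/(d_1/d_2)² = 2.215×10^4/0.06250 = 3.545×10^5.
m_1 − m_2 = −2.5 log₁₀(3.545×10^5) = -13.87.

-13.87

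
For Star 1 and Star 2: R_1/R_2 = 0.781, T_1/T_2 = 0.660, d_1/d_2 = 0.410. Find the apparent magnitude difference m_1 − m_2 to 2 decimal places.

L_1/L_2 = (0.781)²(0.660)⁴ = 0.1157.
F_1/F_2 = (L_1/L_2)/(d_1/d_2)² = 0.1157/0.1681 = 0.6885.
m_1 − m_2 = −2.5 log₁₀(0.6885) = 0.41.

0.41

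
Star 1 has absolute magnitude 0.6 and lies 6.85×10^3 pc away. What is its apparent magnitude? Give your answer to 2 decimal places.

m = M + 5 log₁₀(d/10 pc) = 0.6 + 5 log₁₀(6.85×10^3/10)
  = 0.6 + 5 × 2.836 = 0.6 + 14.18 = 14.78.

14.78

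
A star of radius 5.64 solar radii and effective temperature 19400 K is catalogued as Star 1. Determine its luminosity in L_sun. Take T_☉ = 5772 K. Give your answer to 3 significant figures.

4.06×10^3 L_sun

L/L_☉ = (R/R_☉)² (T/T_☉)⁴ = (5.64)² × (19400/5772)⁴
       = 31.81 × (3.361)⁴ = 31.81 × 127.6 = 4059.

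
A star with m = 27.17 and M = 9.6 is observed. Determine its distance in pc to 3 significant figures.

m − M = 5 log₁₀(d/10 pc)
27.17 − (9.6) = 17.57 = 5 log₁₀(d/10)
d = 10 × 10^(17.57/5) = 10 × 10^3.514 = 3.266×10^4 pc.

3.27×10^4 pc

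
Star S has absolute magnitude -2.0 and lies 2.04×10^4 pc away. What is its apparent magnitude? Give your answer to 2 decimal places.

m = M + 5 log₁₀(d/10 pc) = -2.0 + 5 log₁₀(2.04×10^4/10)
  = -2.0 + 5 × 3.310 = -2.0 + 16.55 = 14.55.

14.55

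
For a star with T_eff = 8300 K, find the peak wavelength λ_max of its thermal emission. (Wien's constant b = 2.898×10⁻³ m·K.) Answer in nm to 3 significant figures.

349 nm

λ_max = b/T = 2.898×10⁻³ / 8300 = 3.49×10^-7 m = 349.2 nm.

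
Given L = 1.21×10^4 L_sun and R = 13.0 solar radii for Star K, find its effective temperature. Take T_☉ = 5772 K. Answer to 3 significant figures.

T/T_☉ = (L/L_☉)^(1/4) / (R/R_☉)^(1/2)
T = 5772 × (1.21×10^4)^(1/4) / √(13.0) = 5772 × 10.49 / 3.606 = 1.679×10^4 K.

1.68×10^4 K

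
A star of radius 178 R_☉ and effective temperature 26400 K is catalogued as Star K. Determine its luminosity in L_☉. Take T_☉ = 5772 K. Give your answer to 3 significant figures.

1.39×10^7 L_☉

L/L_☉ = (R/R_☉)² (T/T_☉)⁴ = (178)² × (26400/5772)⁴
       = 3.168×10^4 × (4.574)⁴ = 3.168×10^4 × 437.6 = 1.387×10^7.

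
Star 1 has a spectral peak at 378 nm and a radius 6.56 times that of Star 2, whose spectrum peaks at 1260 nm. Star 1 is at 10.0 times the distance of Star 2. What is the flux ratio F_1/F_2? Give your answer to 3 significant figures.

53.1

Wien's law: T_1/T_2 = λ_2/λ_1 = 1260/378 = 3.333.
L_1/L_2 = (R_1/R_2)²(T_1/T_2)⁴ = (6.56)²(3.333)⁴ = 5313.
F_1/F_2 = (L_1/L_2)/(d_1/d_2)² = 5313/(10.0)² = 53.13.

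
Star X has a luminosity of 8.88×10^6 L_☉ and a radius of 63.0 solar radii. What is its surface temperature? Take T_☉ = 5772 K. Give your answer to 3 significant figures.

3.97×10^4 K

T/T_☉ = (L/L_☉)^(1/4) / (R/R_☉)^(1/2)
T = 5772 × (8.88×10^6)^(1/4) / √(63.0) = 5772 × 54.59 / 7.937 = 3.970×10^4 K.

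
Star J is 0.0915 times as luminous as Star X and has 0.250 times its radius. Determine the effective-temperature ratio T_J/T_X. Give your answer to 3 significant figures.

L ∝ R²T⁴ gives T ∝ (L/R²)^(1/4), so
T_J/T_X = (0.0915 / 0.250²)^(1/4) = (1.464)^(1/4) = 1.100.

1.10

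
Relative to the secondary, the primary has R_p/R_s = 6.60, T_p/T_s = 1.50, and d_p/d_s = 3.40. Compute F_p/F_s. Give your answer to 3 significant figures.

L_p/L_s = (R_p/R_s)²(T_p/T_s)⁴ = (6.60)² × (1.50)⁴ = 220.5.
F_p/F_s = (L_p/L_s)/(d_p/d_s)² = 220.5 / (3.40)² = 19.08.

19.1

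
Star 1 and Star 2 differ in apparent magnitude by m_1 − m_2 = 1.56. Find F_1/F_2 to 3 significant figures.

0.238

F_1/F_2 = 10^(−(m_1 − m_2)/2.5) = 10^(-1.56/2.5) = 10^-0.624 = 0.2377.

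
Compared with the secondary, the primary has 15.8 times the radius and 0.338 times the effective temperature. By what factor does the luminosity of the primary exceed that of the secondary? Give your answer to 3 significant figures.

3.26

From the Stefan–Boltzmann law, L ∝ R²T⁴, so
L_p/L_s = (R_p/R_s)² (T_p/T_s)⁴ = (15.8)² × (0.338)⁴ = 249.6 × 0.01305 = 3.258.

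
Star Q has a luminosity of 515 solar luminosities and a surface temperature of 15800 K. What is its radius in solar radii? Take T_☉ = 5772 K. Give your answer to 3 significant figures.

3.03 solar radii

R/R_☉ = √(L/L_☉) / (T/T_☉)² = √(515) / (2.737)²
       = 22.69 / 7.493 = 3.029.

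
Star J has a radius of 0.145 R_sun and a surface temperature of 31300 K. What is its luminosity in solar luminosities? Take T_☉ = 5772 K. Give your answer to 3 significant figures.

18.2 solar luminosities

L/L_☉ = (R/R_☉)² (T/T_☉)⁴ = (0.145)² × (31300/5772)⁴
       = 0.02102 × (5.423)⁴ = 0.02102 × 864.7 = 18.18.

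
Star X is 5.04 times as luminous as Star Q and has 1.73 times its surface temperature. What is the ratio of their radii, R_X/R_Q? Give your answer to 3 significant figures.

L ∝ R²T⁴ gives R ∝ √L / T², so
R_X/R_Q = √(5.04) / (1.73)² = 2.245 / 2.993 = 0.7501.

0.750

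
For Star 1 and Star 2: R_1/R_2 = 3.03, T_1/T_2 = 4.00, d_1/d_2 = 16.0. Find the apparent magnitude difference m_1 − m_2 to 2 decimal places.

-2.41

L_1/L_2 = (3.03)²(4.00)⁴ = 2350.
F_1/F_2 = (L_1/L_2)/(d_1/d_2)² = 2350/256.0 = 9.181.
m_1 − m_2 = −2.5 log₁₀(9.181) = -2.41.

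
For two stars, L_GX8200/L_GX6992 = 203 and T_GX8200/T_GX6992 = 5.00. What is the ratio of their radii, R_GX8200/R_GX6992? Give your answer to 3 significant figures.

L ∝ R²T⁴ gives R ∝ √L / T², so
R_GX8200/R_GX6992 = √(203) / (5.00)² = 14.25 / 25.00 = 0.5699.

0.570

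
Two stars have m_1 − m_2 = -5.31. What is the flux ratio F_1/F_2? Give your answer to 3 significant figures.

F_1/F_2 = 10^(−(m_1 − m_2)/2.5) = 10^(5.31/2.5) = 10^2.124 = 133.0.

133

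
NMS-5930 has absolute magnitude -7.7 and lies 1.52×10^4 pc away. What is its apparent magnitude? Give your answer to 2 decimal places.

8.21

m = M + 5 log₁₀(d/10 pc) = -7.7 + 5 log₁₀(1.52×10^4/10)
  = -7.7 + 5 × 3.182 = -7.7 + 15.91 = 8.21.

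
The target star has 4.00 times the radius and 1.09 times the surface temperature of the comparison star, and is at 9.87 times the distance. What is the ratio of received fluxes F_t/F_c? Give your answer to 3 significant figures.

L_t/L_c = (R_t/R_c)²(T_t/T_c)⁴ = (4.00)² × (1.09)⁴ = 22.59.
F_t/F_c = (L_t/L_c)/(d_t/d_c)² = 22.59 / (9.87)² = 0.2318.

0.232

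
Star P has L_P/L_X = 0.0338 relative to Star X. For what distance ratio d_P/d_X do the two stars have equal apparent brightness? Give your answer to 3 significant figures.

Equal flux requires L_P/d_P² = L_X/d_X², so d_P/d_X = √(L_P/L_X)
= √(0.0338) = 0.1838.

0.184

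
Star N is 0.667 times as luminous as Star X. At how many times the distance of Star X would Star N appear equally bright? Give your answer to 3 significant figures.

0.817

Equal flux requires L_N/d_N² = L_X/d_X², so d_N/d_X = √(L_N/L_X)
= √(0.667) = 0.8167.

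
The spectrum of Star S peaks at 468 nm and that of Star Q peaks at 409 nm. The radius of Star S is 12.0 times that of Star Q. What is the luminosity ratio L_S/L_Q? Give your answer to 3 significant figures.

84.0

Wien's law gives T ∝ 1/λ_max, so T_S/T_Q = λ_Q/λ_S = 409/468 = 0.8739.
Then L ∝ R²T⁴ gives L_S/L_Q = (12.0)² × (0.8739)⁴ = 144.0 × 0.5833 = 84.00.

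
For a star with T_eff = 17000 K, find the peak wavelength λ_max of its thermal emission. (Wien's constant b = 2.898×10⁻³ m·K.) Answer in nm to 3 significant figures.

λ_max = b/T = 2.898×10⁻³ / 17000 = 1.70×10^-7 m = 170.5 nm.

170 nm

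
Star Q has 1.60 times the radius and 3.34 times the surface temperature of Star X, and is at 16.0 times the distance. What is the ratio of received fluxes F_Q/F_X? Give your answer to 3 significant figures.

L_Q/L_X = (R_Q/R_X)²(T_Q/T_X)⁴ = (1.60)² × (3.34)⁴ = 318.6.
F_Q/F_X = (L_Q/L_X)/(d_Q/d_X)² = 318.6 / (16.0)² = 1.244.

1.24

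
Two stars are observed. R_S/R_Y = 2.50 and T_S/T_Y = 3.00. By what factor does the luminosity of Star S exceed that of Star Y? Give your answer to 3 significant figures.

506

From the Stefan–Boltzmann law, L ∝ R²T⁴, so
L_S/L_Y = (R_S/R_Y)² (T_S/T_Y)⁴ = (2.50)² × (3.00)⁴ = 6.250 × 81.00 = 506.2.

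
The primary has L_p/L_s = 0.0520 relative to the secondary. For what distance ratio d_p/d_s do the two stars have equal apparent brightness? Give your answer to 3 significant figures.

Equal flux requires L_p/d_p² = L_s/d_s², so d_p/d_s = √(L_p/L_s)
= √(0.0520) = 0.2280.

0.228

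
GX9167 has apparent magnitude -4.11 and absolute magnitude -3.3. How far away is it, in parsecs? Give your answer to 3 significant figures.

m − M = 5 log₁₀(d/10 pc)
-4.11 − (-3.3) = -0.81 = 5 log₁₀(d/10)
d = 10 × 10^(-0.81/5) = 10 × 10^-0.162 = 6.887 pc.

6.89 pc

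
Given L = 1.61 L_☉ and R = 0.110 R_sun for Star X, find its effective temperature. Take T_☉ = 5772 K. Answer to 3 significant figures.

1.96×10^4 K

T/T_☉ = (L/L_☉)^(1/4) / (R/R_☉)^(1/2)
T = 5772 × (1.61)^(1/4) / √(0.110) = 5772 × 1.126 / 0.3317 = 1.960×10^4 K.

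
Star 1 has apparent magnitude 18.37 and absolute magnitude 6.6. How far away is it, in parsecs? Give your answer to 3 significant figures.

2.26×10^3 pc

m − M = 5 log₁₀(d/10 pc)
18.37 − (6.6) = 11.77 = 5 log₁₀(d/10)
d = 10 × 10^(11.77/5) = 10 × 10^2.354 = 2259 pc.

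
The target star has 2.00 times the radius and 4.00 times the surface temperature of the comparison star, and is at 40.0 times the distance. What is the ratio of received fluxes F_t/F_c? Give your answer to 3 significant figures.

0.640

L_t/L_c = (R_t/R_c)²(T_t/T_c)⁴ = (2.00)² × (4.00)⁴ = 1024.
F_t/F_c = (L_t/L_c)/(d_t/d_c)² = 1024 / (40.0)² = 0.6400.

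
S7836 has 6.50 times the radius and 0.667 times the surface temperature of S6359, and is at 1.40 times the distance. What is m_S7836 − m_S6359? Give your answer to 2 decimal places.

L_S7836/L_S6359 = (6.50)²(0.667)⁴ = 8.362.
F_S7836/F_S6359 = (L_S7836/L_S6359)/(d_S7836/d_S6359)² = 8.362/1.960 = 4.267.
m_S7836 − m_S6359 = −2.5 log₁₀(4.267) = -1.58.

-1.58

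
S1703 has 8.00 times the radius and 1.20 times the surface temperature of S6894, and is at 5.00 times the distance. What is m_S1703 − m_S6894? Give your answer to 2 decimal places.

L_S1703/L_S6894 = (8.00)²(1.20)⁴ = 132.7.
F_S1703/F_S6894 = (L_S1703/L_S6894)/(d_S1703/d_S6894)² = 132.7/25.00 = 5.308.
m_S1703 − m_S6894 = −2.5 log₁₀(5.308) = -1.81.

-1.81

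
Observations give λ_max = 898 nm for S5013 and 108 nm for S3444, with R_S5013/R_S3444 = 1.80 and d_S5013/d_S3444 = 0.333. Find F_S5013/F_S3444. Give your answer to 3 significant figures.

Wien's law: T_S5013/T_S3444 = λ_S3444/λ_S5013 = 108/898 = 0.1203.
L_S5013/L_S3444 = (R_S5013/R_S3444)²(T_S5013/T_S3444)⁴ = (1.80)²(0.1203)⁴ = 6.779×10^-4.
F_S5013/F_S3444 = (L_S5013/L_S3444)/(d_S5013/d_S3444)² = 6.779×10^-4/(0.333)² = 0.006113.

0.00611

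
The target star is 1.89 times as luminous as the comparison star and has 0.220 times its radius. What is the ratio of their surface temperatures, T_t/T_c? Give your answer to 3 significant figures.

2.50

L ∝ R²T⁴ gives T ∝ (L/R²)^(1/4), so
T_t/T_c = (1.89 / 0.220²)^(1/4) = (39.05)^(1/4) = 2.500.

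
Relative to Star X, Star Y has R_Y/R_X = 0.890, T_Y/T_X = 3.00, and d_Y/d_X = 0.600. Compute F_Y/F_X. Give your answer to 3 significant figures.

L_Y/L_X = (R_Y/R_X)²(T_Y/T_X)⁴ = (0.890)² × (3.00)⁴ = 64.16.
F_Y/F_X = (L_Y/L_X)/(d_Y/d_X)² = 64.16 / (0.600)² = 178.2.

178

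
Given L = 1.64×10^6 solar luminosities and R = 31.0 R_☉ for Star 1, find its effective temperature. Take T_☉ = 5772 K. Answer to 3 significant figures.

3.71×10^4 K

T/T_☉ = (L/L_☉)^(1/4) / (R/R_☉)^(1/2)
T = 5772 × (1.64×10^6)^(1/4) / √(31.0) = 5772 × 35.79 / 5.568 = 3.710×10^4 K.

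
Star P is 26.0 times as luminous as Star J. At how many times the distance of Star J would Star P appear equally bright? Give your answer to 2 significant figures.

5.1

Equal flux requires L_P/d_P² = L_J/d_J², so d_P/d_J = √(L_P/L_J)
= √(26.0) = 5.099.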